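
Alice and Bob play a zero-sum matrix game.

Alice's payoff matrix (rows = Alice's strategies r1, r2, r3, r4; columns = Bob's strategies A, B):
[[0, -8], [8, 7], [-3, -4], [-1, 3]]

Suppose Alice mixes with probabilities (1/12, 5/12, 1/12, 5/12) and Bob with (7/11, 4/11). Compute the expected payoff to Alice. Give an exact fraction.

Against (7/11, 4/11), each row's expected payoff is r1: -32/11; r2: 84/11; r3: -37/11; r4: 5/11.
Taking the (1/12, 5/12, 1/12, 5/12)-weighted average: (1/12)·(-32/11) + (5/12)·(84/11) + (1/12)·(-37/11) + (5/12)·(5/11) = 94/33.

94/33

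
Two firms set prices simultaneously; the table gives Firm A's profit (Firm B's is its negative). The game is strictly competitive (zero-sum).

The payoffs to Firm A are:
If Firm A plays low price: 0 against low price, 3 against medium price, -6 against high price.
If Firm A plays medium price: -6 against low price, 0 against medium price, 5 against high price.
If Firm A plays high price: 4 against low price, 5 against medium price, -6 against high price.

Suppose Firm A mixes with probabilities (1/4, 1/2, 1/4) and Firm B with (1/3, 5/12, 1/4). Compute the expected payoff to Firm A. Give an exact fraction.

Against (1/3, 5/12, 1/4), each row's expected payoff is low price: -1/4; medium price: -3/4; high price: 23/12.
Taking the (1/4, 1/2, 1/4)-weighted average: (1/4)·(-1/4) + (1/2)·(-3/4) + (1/4)·(23/12) = 1/24.

1/24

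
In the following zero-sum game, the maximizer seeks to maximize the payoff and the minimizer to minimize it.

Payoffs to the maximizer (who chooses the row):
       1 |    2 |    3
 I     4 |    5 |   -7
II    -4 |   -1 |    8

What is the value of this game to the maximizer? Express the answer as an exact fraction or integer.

4/23

Column 2 is strictly dominated by 1 for the minimizer (it gives the maximizer more in every row).
The remaining 2×2 game on (I, II) × (1, 3) has no saddle point. Let the maximizer play I with probability p; indifference gives 4p − 4(1−p) = −7p + 8(1−p), so p = 12/23.
Similarly the minimizer's optimal q on 1 is 15/23, and the value is 4·(15/23) + (-7)·(8/23) = 4/23.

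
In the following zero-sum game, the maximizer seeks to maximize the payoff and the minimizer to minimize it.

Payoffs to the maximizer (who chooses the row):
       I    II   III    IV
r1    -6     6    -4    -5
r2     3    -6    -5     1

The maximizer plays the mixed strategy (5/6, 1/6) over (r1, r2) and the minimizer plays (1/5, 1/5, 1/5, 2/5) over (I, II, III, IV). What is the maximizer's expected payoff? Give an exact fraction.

Against (1/5, 1/5, 1/5, 2/5), each row's expected payoff is r1: -14/5; r2: -6/5.
Taking the (5/6, 1/6)-weighted average: (5/6)·(-14/5) + (1/6)·(-6/5) = -38/15.

-38/15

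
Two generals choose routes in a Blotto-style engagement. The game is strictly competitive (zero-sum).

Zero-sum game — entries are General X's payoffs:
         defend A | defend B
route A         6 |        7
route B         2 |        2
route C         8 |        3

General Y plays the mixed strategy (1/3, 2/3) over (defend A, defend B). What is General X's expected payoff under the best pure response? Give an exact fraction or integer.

20/3

route A: (6)·(1/3) + (7)·(2/3) = 20/3.
route B: (2)·(1/3) + (2)·(2/3) = 2.
route C: (8)·(1/3) + (3)·(2/3) = 14/3.
The best pure response is route A with expected payoff 20/3.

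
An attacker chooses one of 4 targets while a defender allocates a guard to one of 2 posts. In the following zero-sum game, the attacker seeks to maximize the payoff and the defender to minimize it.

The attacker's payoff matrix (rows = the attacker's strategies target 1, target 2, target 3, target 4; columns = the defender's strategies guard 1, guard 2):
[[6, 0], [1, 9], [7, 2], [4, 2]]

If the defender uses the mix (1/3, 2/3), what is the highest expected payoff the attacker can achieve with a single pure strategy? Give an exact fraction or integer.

target 1: (6)·(1/3) + (0)·(2/3) = 2.
target 2: (1)·(1/3) + (9)·(2/3) = 19/3.
target 3: (7)·(1/3) + (2)·(2/3) = 11/3.
target 4: (4)·(1/3) + (2)·(2/3) = 8/3.
The best pure response is target 2 with expected payoff 19/3.

19/3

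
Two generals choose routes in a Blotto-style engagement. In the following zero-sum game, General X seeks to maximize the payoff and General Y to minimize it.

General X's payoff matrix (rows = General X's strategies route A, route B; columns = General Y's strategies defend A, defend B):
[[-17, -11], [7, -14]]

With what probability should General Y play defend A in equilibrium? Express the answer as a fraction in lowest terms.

Row minima are -17 and -14, so General X's maximin is -14; column maxima are 7 and -11, so General Y's minimax is -11. These differ, so the equilibrium is in mixed strategies.
Let General Y play defend A with probability q. General X is indifferent when −17q − 11(1−q) = 7q − 14(1−q), giving q = 1/9.

1/9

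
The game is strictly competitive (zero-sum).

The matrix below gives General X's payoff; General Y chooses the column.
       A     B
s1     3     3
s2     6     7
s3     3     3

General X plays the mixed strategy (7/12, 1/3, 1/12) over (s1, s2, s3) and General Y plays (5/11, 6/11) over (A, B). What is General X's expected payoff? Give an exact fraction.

46/11

Against (5/11, 6/11), each row's expected payoff is s1: 3; s2: 72/11; s3: 3.
Taking the (7/12, 1/3, 1/12)-weighted average: (7/12)·(3) + (1/3)·(72/11) + (1/12)·(3) = 46/11.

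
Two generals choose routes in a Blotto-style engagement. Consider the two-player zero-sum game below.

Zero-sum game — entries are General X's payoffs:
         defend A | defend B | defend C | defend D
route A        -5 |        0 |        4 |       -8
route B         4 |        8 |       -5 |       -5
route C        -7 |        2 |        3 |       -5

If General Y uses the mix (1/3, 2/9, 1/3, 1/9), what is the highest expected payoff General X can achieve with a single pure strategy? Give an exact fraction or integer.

8/9

route A: (-5)·(1/3) + (0)·(2/9) + (4)·(1/3) + (-8)·(1/9) = -11/9.
route B: (4)·(1/3) + (8)·(2/9) + (-5)·(1/3) + (-5)·(1/9) = 8/9.
route C: (-7)·(1/3) + (2)·(2/9) + (3)·(1/3) + (-5)·(1/9) = -13/9.
The best pure response is route B with expected payoff 8/9.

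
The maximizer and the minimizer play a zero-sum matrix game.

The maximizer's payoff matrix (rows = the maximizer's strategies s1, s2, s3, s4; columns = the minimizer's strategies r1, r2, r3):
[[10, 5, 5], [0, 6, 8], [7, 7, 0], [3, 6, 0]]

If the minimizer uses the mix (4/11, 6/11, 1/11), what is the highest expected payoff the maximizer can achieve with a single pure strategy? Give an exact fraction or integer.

75/11

s1: (10)·(4/11) + (5)·(6/11) + (5)·(1/11) = 75/11.
s2: (0)·(4/11) + (6)·(6/11) + (8)·(1/11) = 4.
s3: (7)·(4/11) + (7)·(6/11) + (0)·(1/11) = 70/11.
s4: (3)·(4/11) + (6)·(6/11) + (0)·(1/11) = 48/11.
The best pure response is s1 with expected payoff 75/11.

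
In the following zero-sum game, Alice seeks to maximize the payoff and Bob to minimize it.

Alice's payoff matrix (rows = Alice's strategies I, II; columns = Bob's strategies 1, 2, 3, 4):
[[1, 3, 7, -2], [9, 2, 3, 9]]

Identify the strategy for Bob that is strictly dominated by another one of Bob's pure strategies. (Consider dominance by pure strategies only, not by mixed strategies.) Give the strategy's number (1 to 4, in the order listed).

Bob prefers columns that give Alice less. Compare 3 with 2: 3 < 7, 2 < 3.
So 2 strictly dominates 3 for Bob; 3 is strictly dominated.

3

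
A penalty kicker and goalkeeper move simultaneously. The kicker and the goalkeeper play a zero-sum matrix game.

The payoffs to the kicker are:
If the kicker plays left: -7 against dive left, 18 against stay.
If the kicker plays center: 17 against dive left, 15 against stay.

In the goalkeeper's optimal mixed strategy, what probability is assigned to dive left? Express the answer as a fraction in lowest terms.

Row minima are -7 and 15, so the kicker's maximin is 15; column maxima are 17 and 18, so the goalkeeper's minimax is 17. These differ, so the equilibrium is in mixed strategies.
Let the goalkeeper play dive left with probability q. The kicker is indifferent when −7q + 18(1−q) = 17q + 15(1−q), giving q = 1/9.

1/9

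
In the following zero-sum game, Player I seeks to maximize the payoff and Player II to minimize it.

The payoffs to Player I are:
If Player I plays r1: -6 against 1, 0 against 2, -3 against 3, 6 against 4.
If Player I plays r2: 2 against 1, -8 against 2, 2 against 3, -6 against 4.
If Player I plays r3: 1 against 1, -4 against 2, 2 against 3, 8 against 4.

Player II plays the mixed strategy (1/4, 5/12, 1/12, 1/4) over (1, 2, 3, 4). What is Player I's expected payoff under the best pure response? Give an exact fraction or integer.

r1: (-6)·(1/4) + (0)·(5/12) + (-3)·(1/12) + (6)·(1/4) = -1/4.
r2: (2)·(1/4) + (-8)·(5/12) + (2)·(1/12) + (-6)·(1/4) = -25/6.
r3: (1)·(1/4) + (-4)·(5/12) + (2)·(1/12) + (8)·(1/4) = 3/4.
The best pure response is r3 with expected payoff 3/4.

3/4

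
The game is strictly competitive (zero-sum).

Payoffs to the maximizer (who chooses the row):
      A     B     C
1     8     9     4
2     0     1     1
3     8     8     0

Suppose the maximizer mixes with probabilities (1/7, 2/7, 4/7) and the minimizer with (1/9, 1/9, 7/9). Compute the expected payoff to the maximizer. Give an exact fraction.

Against (1/9, 1/9, 7/9), each row's expected payoff is 1: 5; 2: 8/9; 3: 16/9.
Taking the (1/7, 2/7, 4/7)-weighted average: (1/7)·(5) + (2/7)·(8/9) + (4/7)·(16/9) = 125/63.

125/63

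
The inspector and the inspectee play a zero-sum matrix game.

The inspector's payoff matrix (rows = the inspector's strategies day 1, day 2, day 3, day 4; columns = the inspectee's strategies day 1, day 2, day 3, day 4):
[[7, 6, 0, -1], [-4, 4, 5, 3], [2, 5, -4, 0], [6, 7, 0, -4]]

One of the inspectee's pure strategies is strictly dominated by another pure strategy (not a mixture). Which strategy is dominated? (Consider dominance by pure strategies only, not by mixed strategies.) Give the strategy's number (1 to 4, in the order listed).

The inspectee prefers columns that give the inspector less. Compare day 2 with day 4: -1 < 6, 3 < 4, 0 < 5, -4 < 7.
So day 4 strictly dominates day 2 for the inspectee; day 2 is strictly dominated.

2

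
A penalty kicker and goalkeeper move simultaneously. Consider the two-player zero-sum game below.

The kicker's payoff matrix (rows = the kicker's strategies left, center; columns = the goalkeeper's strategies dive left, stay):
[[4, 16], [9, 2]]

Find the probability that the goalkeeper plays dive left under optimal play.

14/19

Row minima are 4 and 2, so the kicker's maximin is 4; column maxima are 9 and 16, so the goalkeeper's minimax is 9. These differ, so the equilibrium is in mixed strategies.
Let the goalkeeper play dive left with probability q. The kicker is indifferent when 4q + 16(1−q) = 9q + 2(1−q), giving q = 14/19.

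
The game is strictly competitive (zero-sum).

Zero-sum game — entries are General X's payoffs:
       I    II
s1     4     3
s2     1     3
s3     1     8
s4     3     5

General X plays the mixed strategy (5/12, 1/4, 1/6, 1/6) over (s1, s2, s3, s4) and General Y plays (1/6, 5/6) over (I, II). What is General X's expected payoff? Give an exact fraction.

Against (1/6, 5/6), each row's expected payoff is s1: 19/6; s2: 8/3; s3: 41/6; s4: 14/3.
Taking the (5/12, 1/4, 1/6, 1/6)-weighted average: (5/12)·(19/6) + (1/4)·(8/3) + (1/6)·(41/6) + (1/6)·(14/3) = 281/72.

281/72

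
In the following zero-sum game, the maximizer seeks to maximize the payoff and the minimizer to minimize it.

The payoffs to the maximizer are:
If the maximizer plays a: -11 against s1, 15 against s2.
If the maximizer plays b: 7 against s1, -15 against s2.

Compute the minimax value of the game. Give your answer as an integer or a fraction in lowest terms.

Row minima are -11 and -15, so the maximizer's maximin is -11; column maxima are 7 and 15, so the minimizer's minimax is 7. These differ, so the equilibrium is in mixed strategies.
Let the maximizer play a with probability p. The minimizer is indifferent when −11p + 7(1−p) = 15p − 15(1−p), giving p = 11/24.
Let the minimizer play s1 with probability q. The maximizer is indifferent when −11q + 15(1−q) = 7q − 15(1−q), giving q = 5/8.
The value is -11·(5/8) + (15)·(3/8) = -5/4.

-5/4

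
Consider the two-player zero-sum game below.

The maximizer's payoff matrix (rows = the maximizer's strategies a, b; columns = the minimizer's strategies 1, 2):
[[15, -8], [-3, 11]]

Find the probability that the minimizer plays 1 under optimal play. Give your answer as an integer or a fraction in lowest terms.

19/37

Row minima are -8 and -3, so the maximizer's maximin is -3; column maxima are 15 and 11, so the minimizer's minimax is 11. These differ, so the equilibrium is in mixed strategies.
Let the minimizer play 1 with probability q. The maximizer is indifferent when 15q − 8(1−q) = −3q + 11(1−q), giving q = 19/37.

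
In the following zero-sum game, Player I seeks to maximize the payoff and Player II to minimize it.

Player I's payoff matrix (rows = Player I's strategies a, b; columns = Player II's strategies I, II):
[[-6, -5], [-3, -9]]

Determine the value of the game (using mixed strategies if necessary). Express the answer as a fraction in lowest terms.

Row minima are -6 and -9, so Player I's maximin is -6; column maxima are -3 and -5, so Player II's minimax is -5. These differ, so the equilibrium is in mixed strategies.
Let Player I play a with probability p. Player II is indifferent when −6p − 3(1−p) = −5p − 9(1−p), giving p = 6/7.
Let Player II play I with probability q. Player I is indifferent when −6q − 5(1−q) = −3q − 9(1−q), giving q = 4/7.
The value is -6·(4/7) + (-5)·(3/7) = -39/7.

-39/7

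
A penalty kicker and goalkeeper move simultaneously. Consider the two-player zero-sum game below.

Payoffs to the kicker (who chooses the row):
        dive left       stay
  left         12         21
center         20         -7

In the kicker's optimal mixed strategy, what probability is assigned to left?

3/4

Row minima are 12 and -7, so the kicker's maximin is 12; column maxima are 20 and 21, so the goalkeeper's minimax is 20. These differ, so the equilibrium is in mixed strategies.
Let the kicker play left with probability p. The goalkeeper is indifferent when 12p + 20(1−p) = 21p − 7(1−p), giving p = 3/4.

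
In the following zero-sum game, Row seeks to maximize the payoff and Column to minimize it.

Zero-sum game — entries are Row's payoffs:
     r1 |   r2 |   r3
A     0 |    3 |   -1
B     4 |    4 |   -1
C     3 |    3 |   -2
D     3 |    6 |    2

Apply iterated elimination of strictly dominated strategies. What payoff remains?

2

Row A is strictly dominated by row D (3>0, 6>3, 2>-1); eliminate A.
Column r1 is strictly dominated by r3 for Column (-1<4, -2<3, 2<3); eliminate r1.
Column r2 is strictly dominated by r3 for Column (-1<4, -2<3, 2<6); eliminate r2.
Row C is strictly dominated by row B (-1>-2); eliminate C.
Row B is strictly dominated by row D (2>-1); eliminate B.
Only (D, r3) remains, with payoff 2.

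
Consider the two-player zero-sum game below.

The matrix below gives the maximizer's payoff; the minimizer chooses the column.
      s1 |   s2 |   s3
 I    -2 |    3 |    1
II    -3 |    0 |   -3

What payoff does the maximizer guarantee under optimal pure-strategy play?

Row minima: -2, -3 → the maximizer's maximin is -2.
Column maxima: -2, 3, 1 → the minimizer's minimax is -2.
They coincide at (I, s1), so the value is -2.

-2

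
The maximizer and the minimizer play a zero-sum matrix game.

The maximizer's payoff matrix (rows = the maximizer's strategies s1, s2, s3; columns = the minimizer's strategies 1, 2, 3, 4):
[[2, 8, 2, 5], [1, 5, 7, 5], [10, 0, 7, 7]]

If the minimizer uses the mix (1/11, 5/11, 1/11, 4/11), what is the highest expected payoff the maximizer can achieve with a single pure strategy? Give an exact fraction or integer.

64/11

s1: (2)·(1/11) + (8)·(5/11) + (2)·(1/11) + (5)·(4/11) = 64/11.
s2: (1)·(1/11) + (5)·(5/11) + (7)·(1/11) + (5)·(4/11) = 53/11.
s3: (10)·(1/11) + (0)·(5/11) + (7)·(1/11) + (7)·(4/11) = 45/11.
The best pure response is s1 with expected payoff 64/11.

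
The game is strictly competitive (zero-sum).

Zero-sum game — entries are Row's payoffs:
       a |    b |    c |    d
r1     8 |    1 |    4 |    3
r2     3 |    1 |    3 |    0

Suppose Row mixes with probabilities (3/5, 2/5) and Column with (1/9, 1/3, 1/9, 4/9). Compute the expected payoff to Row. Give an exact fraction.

11/5

Against (1/9, 1/3, 1/9, 4/9), each row's expected payoff is r1: 3; r2: 1.
Taking the (3/5, 2/5)-weighted average: (3/5)·(3) + (2/5)·(1) = 11/5.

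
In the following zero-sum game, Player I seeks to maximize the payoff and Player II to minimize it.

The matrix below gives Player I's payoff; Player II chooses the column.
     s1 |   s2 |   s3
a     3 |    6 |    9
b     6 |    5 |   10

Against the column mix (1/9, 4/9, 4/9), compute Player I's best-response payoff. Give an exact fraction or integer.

a: (3)·(1/9) + (6)·(4/9) + (9)·(4/9) = 7.
b: (6)·(1/9) + (5)·(4/9) + (10)·(4/9) = 22/3.
The best pure response is b with expected payoff 22/3.

22/3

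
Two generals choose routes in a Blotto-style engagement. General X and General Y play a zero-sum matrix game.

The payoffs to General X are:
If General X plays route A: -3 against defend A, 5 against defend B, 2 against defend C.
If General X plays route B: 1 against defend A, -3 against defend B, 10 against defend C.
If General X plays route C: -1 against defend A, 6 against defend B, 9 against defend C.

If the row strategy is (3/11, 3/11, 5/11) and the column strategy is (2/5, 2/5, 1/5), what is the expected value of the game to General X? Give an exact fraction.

Against (2/5, 2/5, 1/5), each row's expected payoff is route A: 6/5; route B: 6/5; route C: 19/5.
Taking the (3/11, 3/11, 5/11)-weighted average: (3/11)·(6/5) + (3/11)·(6/5) + (5/11)·(19/5) = 131/55.

131/55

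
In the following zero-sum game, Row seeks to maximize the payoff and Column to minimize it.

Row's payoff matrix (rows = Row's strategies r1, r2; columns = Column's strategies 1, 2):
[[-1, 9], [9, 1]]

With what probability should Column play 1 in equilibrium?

Row minima are -1 and 1, so Row's maximin is 1; column maxima are 9 and 9, so Column's minimax is 9. These differ, so the equilibrium is in mixed strategies.
Let Column play 1 with probability q. Row is indifferent when −q + 9(1−q) = 9q + (1−q), giving q = 4/9.

4/9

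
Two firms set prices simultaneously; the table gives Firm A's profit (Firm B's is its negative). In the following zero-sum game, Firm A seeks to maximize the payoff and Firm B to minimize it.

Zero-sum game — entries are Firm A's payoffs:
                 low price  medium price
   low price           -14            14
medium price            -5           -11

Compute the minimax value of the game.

-112/17

Row minima are -14 and -11, so Firm A's maximin is -11; column maxima are -5 and 14, so Firm B's minimax is -5. These differ, so the equilibrium is in mixed strategies.
Let Firm A play low price with probability p. Firm B is indifferent when −14p − 5(1−p) = 14p − 11(1−p), giving p = 3/17.
Let Firm B play low price with probability q. Firm A is indifferent when −14q + 14(1−q) = −5q − 11(1−q), giving q = 25/34.
The value is -14·(25/34) + (14)·(9/34) = -112/17.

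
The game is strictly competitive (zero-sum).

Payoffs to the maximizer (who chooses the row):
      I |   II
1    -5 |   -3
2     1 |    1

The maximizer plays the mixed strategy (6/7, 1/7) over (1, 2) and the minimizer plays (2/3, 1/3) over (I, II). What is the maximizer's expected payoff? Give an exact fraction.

-25/7

Against (2/3, 1/3), each row's expected payoff is 1: -13/3; 2: 1.
Taking the (6/7, 1/7)-weighted average: (6/7)·(-13/3) + (1/7)·(1) = -25/7.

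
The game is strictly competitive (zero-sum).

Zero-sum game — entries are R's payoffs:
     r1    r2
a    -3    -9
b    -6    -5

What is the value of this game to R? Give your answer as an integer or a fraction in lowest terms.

-39/7

Row minima are -9 and -6, so R's maximin is -6; column maxima are -3 and -5, so C's minimax is -5. These differ, so the equilibrium is in mixed strategies.
Let R play a with probability p. C is indifferent when −3p − 6(1−p) = −9p − 5(1−p), giving p = 1/7.
Let C play r1 with probability q. R is indifferent when −3q − 9(1−q) = −6q − 5(1−q), giving q = 4/7.
The value is -3·(4/7) + (-9)·(3/7) = -39/7.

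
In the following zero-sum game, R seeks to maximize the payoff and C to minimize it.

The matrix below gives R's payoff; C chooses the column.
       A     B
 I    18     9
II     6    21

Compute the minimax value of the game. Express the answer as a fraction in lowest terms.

27/2

Row minima are 9 and 6, so R's maximin is 9; column maxima are 18 and 21, so C's minimax is 18. These differ, so the equilibrium is in mixed strategies.
Let R play I with probability p. C is indifferent when 18p + 6(1−p) = 9p + 21(1−p), giving p = 5/8.
Let C play A with probability q. R is indifferent when 18q + 9(1−q) = 6q + 21(1−q), giving q = 1/2.
The value is 18·(1/2) + (9)·(1/2) = 27/2.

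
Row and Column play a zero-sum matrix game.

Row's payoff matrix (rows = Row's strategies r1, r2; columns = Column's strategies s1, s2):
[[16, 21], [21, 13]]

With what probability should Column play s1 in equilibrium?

8/13

Row minima are 16 and 13, so Row's maximin is 16; column maxima are 21 and 21, so Column's minimax is 21. These differ, so the equilibrium is in mixed strategies.
Let Column play s1 with probability q. Row is indifferent when 16q + 21(1−q) = 21q + 13(1−q), giving q = 8/13.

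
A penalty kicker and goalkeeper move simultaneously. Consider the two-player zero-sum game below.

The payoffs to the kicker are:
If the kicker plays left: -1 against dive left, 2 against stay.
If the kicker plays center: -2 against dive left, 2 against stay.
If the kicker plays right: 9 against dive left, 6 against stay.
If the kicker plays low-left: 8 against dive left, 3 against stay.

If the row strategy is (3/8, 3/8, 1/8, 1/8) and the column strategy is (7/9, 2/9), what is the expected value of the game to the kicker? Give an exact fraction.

49/36

Against (7/9, 2/9), each row's expected payoff is left: -1/3; center: -10/9; right: 25/3; low-left: 62/9.
Taking the (3/8, 3/8, 1/8, 1/8)-weighted average: (3/8)·(-1/3) + (3/8)·(-10/9) + (1/8)·(25/3) + (1/8)·(62/9) = 49/36.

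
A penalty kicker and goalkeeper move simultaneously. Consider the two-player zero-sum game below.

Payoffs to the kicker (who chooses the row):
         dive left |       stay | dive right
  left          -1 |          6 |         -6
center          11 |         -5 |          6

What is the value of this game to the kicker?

6/23

Column dive left is strictly dominated by dive right for the goalkeeper (it gives the kicker more in every row).
The remaining 2×2 game on (left, center) × (stay, dive right) has no saddle point. Let the kicker play left with probability p; indifference gives 6p − 5(1−p) = −6p + 6(1−p), so p = 11/23.
Similarly the goalkeeper's optimal q on stay is 12/23, and the value is 6·(12/23) + (-6)·(11/23) = 6/23.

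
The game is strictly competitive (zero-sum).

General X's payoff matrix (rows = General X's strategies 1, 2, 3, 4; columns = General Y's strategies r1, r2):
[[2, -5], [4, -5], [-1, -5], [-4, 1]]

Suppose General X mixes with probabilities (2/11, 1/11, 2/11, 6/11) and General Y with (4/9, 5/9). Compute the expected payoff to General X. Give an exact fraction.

Against (4/9, 5/9), each row's expected payoff is 1: -17/9; 2: -1; 3: -29/9; 4: -11/9.
Taking the (2/11, 1/11, 2/11, 6/11)-weighted average: (2/11)·(-17/9) + (1/11)·(-1) + (2/11)·(-29/9) + (6/11)·(-11/9) = -167/99.

-167/99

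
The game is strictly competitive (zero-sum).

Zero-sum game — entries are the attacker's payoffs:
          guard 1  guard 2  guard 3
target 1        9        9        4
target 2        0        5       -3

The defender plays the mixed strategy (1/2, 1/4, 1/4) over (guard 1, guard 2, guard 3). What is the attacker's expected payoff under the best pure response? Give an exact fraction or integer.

31/4

target 1: (9)·(1/2) + (9)·(1/4) + (4)·(1/4) = 31/4.
target 2: (0)·(1/2) + (5)·(1/4) + (-3)·(1/4) = 1/2.
The best pure response is target 1 with expected payoff 31/4.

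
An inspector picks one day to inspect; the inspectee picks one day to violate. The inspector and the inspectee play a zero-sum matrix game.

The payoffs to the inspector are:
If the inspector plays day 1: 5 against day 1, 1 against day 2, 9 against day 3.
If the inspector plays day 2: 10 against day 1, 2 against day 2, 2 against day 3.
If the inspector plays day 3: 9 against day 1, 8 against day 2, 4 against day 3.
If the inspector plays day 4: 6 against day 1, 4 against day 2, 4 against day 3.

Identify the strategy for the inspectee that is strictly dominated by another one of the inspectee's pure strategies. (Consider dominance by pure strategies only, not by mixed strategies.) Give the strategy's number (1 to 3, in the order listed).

1

The inspectee prefers columns that give the inspector less. Compare day 1 with day 2: 1 < 5, 2 < 10, 8 < 9, 4 < 6.
So day 2 strictly dominates day 1 for the inspectee; day 1 is strictly dominated.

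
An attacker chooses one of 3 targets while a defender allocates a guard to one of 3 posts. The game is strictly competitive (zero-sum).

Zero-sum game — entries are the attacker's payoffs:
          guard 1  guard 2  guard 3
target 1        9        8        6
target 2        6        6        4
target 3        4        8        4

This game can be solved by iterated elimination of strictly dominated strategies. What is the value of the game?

6

Column guard 2 is strictly dominated by guard 3 for the defender (6<8, 4<6, 4<8); eliminate guard 2.
Row target 2 is strictly dominated by row target 1 (9>6, 6>4); eliminate target 2.
Row target 3 is strictly dominated by row target 1 (9>4, 6>4); eliminate target 3.
Column guard 1 is strictly dominated by guard 3 for the defender (6<9); eliminate guard 1.
Only (target 1, guard 3) remains, with payoff 6.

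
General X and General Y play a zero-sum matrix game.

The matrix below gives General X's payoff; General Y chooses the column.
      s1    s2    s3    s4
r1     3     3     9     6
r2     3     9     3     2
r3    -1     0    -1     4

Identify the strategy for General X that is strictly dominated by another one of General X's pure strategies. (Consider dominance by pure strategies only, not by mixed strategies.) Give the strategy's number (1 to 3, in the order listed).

3

Compare r3 with r1: 3 > -1, 3 > 0, 9 > -1, 6 > 4.
So r1 strictly dominates r3 for General X; r3 is strictly dominated.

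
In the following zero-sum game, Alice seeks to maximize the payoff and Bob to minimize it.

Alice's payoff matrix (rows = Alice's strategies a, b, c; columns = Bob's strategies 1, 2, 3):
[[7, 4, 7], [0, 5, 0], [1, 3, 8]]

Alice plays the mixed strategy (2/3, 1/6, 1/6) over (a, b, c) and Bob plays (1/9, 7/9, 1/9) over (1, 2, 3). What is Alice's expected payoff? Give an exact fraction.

Against (1/9, 7/9, 1/9), each row's expected payoff is a: 14/3; b: 35/9; c: 10/3.
Taking the (2/3, 1/6, 1/6)-weighted average: (2/3)·(14/3) + (1/6)·(35/9) + (1/6)·(10/3) = 233/54.

233/54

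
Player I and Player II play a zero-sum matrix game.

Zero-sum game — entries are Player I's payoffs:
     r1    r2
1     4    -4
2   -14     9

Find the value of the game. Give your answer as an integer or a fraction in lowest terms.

-20/31

Row minima are -4 and -14, so Player I's maximin is -4; column maxima are 4 and 9, so Player II's minimax is 4. These differ, so the equilibrium is in mixed strategies.
Let Player I play 1 with probability p. Player II is indifferent when 4p − 14(1−p) = −4p + 9(1−p), giving p = 23/31.
Let Player II play r1 with probability q. Player I is indifferent when 4q − 4(1−q) = −14q + 9(1−q), giving q = 13/31.
The value is 4·(13/31) + (-4)·(18/31) = -20/31.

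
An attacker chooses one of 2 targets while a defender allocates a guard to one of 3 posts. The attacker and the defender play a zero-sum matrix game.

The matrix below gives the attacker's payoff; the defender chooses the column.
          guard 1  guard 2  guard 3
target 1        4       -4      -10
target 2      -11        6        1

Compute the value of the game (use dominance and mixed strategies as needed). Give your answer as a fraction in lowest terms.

Column guard 2 is strictly dominated by guard 3 for the defender (it gives the attacker more in every row).
The remaining 2×2 game on (target 1, target 2) × (guard 1, guard 3) has no saddle point. Let the attacker play target 1 with probability p; indifference gives 4p − 11(1−p) = −10p + (1−p), so p = 6/13.
Similarly the defender's optimal q on guard 1 is 11/26, and the value is 4·(11/26) + (-10)·(15/26) = -53/13.

-53/13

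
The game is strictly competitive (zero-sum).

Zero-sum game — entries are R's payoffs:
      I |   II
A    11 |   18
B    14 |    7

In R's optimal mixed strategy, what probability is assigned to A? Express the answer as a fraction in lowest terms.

1/2

Row minima are 11 and 7, so R's maximin is 11; column maxima are 14 and 18, so C's minimax is 14. These differ, so the equilibrium is in mixed strategies.
Let R play A with probability p. C is indifferent when 11p + 14(1−p) = 18p + 7(1−p), giving p = 1/2.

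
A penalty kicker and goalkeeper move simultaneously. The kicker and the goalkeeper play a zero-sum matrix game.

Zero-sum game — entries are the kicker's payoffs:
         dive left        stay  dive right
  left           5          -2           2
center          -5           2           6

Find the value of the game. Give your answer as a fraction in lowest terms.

Column dive right is strictly dominated by stay for the goalkeeper (it gives the kicker more in every row).
The remaining 2×2 game on (left, center) × (dive left, stay) has no saddle point. Let the kicker play left with probability p; indifference gives 5p − 5(1−p) = −2p + 2(1−p), so p = 1/2.
Similarly the goalkeeper's optimal q on dive left is 2/7, and the value is 5·(2/7) + (-2)·(5/7) = 0.

0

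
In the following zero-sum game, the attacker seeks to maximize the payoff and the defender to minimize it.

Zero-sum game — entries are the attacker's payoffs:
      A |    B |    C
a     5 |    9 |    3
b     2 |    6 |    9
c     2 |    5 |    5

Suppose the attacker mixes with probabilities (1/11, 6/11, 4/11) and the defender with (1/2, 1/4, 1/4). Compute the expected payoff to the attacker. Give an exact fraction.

Against (1/2, 1/4, 1/4), each row's expected payoff is a: 11/2; b: 19/4; c: 7/2.
Taking the (1/11, 6/11, 4/11)-weighted average: (1/11)·(11/2) + (6/11)·(19/4) + (4/11)·(7/2) = 48/11.

48/11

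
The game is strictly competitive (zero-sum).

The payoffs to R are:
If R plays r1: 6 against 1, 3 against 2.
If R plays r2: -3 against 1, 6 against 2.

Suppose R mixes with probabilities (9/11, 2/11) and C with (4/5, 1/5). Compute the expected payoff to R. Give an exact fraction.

21/5

Against (4/5, 1/5), each row's expected payoff is r1: 27/5; r2: -6/5.
Taking the (9/11, 2/11)-weighted average: (9/11)·(27/5) + (2/11)·(-6/5) = 21/5.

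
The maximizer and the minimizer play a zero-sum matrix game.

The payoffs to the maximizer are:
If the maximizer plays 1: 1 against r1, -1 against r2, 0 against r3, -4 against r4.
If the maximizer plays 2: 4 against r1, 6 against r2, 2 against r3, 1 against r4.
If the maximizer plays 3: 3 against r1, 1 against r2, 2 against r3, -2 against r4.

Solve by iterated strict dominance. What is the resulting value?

1

Row 1 is strictly dominated by row 2 (4>1, 6>-1, 2>0, 1>-4); eliminate 1.
Column r3 is strictly dominated by r4 for the minimizer (1<2, -2<2); eliminate r3.
Column r2 is strictly dominated by r4 for the minimizer (1<6, -2<1); eliminate r2.
Row 3 is strictly dominated by row 2 (4>3, 1>-2); eliminate 3.
Column r1 is strictly dominated by r4 for the minimizer (1<4); eliminate r1.
Only (2, r4) remains, with payoff 1.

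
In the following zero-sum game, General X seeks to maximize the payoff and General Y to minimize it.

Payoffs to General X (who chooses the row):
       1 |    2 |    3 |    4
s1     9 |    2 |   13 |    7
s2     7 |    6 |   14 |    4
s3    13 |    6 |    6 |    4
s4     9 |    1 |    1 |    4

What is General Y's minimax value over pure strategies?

6

The worst case (largest entry) in each column is 1: 13, 2: 6, 3: 14, 4: 7.
The best (smallest) of these is 6.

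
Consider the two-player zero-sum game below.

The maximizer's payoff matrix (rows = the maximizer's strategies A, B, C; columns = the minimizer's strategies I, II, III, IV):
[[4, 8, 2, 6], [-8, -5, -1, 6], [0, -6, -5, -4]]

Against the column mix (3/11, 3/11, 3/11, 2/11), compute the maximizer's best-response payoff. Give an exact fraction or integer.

54/11

A: (4)·(3/11) + (8)·(3/11) + (2)·(3/11) + (6)·(2/11) = 54/11.
B: (-8)·(3/11) + (-5)·(3/11) + (-1)·(3/11) + (6)·(2/11) = -30/11.
C: (0)·(3/11) + (-6)·(3/11) + (-5)·(3/11) + (-4)·(2/11) = -41/11.
The best pure response is A with expected payoff 54/11.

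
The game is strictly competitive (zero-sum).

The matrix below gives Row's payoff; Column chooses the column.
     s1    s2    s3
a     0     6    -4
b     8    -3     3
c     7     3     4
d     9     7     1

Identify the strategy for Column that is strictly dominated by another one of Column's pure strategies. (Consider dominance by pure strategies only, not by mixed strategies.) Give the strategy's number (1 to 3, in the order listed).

Column prefers columns that give Row less. Compare s1 with s3: -4 < 0, 3 < 8, 4 < 7, 1 < 9.
So s3 strictly dominates s1 for Column; s1 is strictly dominated.

1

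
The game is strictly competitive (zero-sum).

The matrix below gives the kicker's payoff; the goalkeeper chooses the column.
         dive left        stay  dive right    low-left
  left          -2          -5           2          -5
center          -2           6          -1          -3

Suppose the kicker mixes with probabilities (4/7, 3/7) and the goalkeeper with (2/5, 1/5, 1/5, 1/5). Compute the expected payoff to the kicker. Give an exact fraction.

Against (2/5, 1/5, 1/5, 1/5), each row's expected payoff is left: -12/5; center: -2/5.
Taking the (4/7, 3/7)-weighted average: (4/7)·(-12/5) + (3/7)·(-2/5) = -54/35.

-54/35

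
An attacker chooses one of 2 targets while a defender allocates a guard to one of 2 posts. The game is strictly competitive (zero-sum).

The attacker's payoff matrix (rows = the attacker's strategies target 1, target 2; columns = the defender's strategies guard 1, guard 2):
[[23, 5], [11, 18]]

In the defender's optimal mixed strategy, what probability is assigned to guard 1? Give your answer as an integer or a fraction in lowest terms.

Row minima are 5 and 11, so the attacker's maximin is 11; column maxima are 23 and 18, so the defender's minimax is 18. These differ, so the equilibrium is in mixed strategies.
Let the defender play guard 1 with probability q. The attacker is indifferent when 23q + 5(1−q) = 11q + 18(1−q), giving q = 13/25.

13/25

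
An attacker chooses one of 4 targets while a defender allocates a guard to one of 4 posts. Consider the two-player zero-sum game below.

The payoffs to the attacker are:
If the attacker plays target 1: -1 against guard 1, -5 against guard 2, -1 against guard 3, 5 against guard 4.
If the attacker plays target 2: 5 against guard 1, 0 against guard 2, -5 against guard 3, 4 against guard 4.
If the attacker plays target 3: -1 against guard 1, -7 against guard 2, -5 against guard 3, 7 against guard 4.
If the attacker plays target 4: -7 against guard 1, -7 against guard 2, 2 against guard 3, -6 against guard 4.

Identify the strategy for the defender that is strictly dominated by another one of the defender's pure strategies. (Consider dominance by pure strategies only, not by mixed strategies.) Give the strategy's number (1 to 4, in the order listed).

4

The defender prefers columns that give the attacker less. Compare guard 4 with guard 2: -5 < 5, 0 < 4, -7 < 7, -7 < -6.
So guard 2 strictly dominates guard 4 for the defender; guard 4 is strictly dominated.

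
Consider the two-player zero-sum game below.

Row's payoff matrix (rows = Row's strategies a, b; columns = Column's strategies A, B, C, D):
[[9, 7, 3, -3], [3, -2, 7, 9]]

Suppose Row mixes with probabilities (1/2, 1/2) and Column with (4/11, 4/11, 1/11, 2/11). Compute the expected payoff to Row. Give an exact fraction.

45/11

Against (4/11, 4/11, 1/11, 2/11), each row's expected payoff is a: 61/11; b: 29/11.
Taking the (1/2, 1/2)-weighted average: (1/2)·(61/11) + (1/2)·(29/11) = 45/11.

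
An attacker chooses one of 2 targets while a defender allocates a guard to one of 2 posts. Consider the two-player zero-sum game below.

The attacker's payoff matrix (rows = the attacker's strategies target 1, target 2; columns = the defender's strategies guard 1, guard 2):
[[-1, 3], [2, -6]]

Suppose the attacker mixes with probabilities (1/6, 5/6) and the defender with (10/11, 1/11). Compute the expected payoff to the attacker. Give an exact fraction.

21/22

Against (10/11, 1/11), each row's expected payoff is target 1: -7/11; target 2: 14/11.
Taking the (1/6, 5/6)-weighted average: (1/6)·(-7/11) + (5/6)·(14/11) = 21/22.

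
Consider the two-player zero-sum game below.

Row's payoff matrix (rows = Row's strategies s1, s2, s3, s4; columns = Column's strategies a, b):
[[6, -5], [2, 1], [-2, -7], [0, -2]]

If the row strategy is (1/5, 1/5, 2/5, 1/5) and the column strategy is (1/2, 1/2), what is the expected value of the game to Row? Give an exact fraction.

Against (1/2, 1/2), each row's expected payoff is s1: 1/2; s2: 3/2; s3: -9/2; s4: -1.
Taking the (1/5, 1/5, 2/5, 1/5)-weighted average: (1/5)·(1/2) + (1/5)·(3/2) + (2/5)·(-9/2) + (1/5)·(-1) = -8/5.

-8/5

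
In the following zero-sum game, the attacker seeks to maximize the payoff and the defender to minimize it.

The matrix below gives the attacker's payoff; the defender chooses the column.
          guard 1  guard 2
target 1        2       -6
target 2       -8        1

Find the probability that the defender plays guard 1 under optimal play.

7/17

Row minima are -6 and -8, so the attacker's maximin is -6; column maxima are 2 and 1, so the defender's minimax is 1. These differ, so the equilibrium is in mixed strategies.
Let the defender play guard 1 with probability q. The attacker is indifferent when 2q − 6(1−q) = −8q + (1−q), giving q = 7/17.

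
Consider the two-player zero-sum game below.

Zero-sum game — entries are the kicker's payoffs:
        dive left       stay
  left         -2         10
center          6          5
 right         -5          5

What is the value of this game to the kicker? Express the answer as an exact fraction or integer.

Row right is strictly dominated by row left, so the kicker never plays it.
The remaining 2×2 game on (left, center) × (dive left, stay) has no saddle point. Let the kicker play left with probability p; indifference gives −2p + 6(1−p) = 10p + 5(1−p), so p = 1/13.
Similarly the goalkeeper's optimal q on dive left is 5/13, and the value is -2·(5/13) + (10)·(8/13) = 70/13.

70/13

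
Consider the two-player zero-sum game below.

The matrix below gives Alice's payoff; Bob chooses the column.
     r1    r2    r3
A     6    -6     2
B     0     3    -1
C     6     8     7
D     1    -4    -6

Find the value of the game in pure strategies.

6

Row minima: -6, -1, 6, -6 → Alice's maximin is 6.
Column maxima: 6, 8, 7 → Bob's minimax is 6.
They coincide at (C, r1), so the value is 6.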